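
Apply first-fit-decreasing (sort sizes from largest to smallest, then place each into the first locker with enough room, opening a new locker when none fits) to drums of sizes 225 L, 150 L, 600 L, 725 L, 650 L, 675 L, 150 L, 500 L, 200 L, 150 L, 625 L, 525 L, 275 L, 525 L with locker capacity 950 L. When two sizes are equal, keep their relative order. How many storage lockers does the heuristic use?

Sorted descending: 725, 675, 650, 625, 600, 525, 525, 500, 275, 225, 200, 150, 150, 150.
  725 → locker 1 (new)  [load 725/950]
  675 → locker 2 (new)  [load 675/950]
  650 → locker 3 (new)  [load 650/950]
  625 → locker 4 (new)  [load 625/950]
  600 → locker 5 (new)  [load 600/950]
  525 → locker 6 (new)  [load 525/950]
  525 → locker 7 (new)  [load 525/950]
  500 → locker 8 (new)  [load 500/950]
  275 → locker 2  [load 950/950]
  225 → locker 1  [load 950/950]
  200 → locker 3  [load 850/950]
  150 → locker 4  [load 775/950]
  150 → locker 4  [load 925/950]
  150 → locker 5  [load 750/950]
8 storage lockers opened.

8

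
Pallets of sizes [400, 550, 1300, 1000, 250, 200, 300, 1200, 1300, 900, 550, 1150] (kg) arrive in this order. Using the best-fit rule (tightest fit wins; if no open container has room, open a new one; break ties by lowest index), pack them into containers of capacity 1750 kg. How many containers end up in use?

7

  400 → container 1 (new)  [load 400/1750]
  550 → container 1  [load 950/1750]
  1300 → container 2 (new)  [load 1300/1750]
  1000 → container 3 (new)  [load 1000/1750]
  250 → container 2  [load 1550/1750]
  200 → container 2  [load 1750/1750]
  300 → container 3  [load 1300/1750]
  1200 → container 4 (new)  [load 1200/1750]
  1300 → container 5 (new)  [load 1300/1750]
  900 → container 6 (new)  [load 900/1750]
  550 → container 4  [load 1750/1750]
  1150 → container 7 (new)  [load 1150/1750]
7 containers opened.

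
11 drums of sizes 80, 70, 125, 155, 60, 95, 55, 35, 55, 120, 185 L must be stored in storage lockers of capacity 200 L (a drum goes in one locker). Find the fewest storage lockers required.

Total = 185 + 155 + 125 + 120 + 95 + 80 + 70 + 60 + 55 + 55 + 35 = 1035 L.
Lower bound: ⌈1035/200⌉ = 6 storage lockers.
A packing using 6 storage lockers:
  locker 1: 185 = 185
  locker 2: 155 + 35 = 190
  locker 3: 125 + 70 = 195
  locker 4: 120 + 80 = 200
  locker 5: 95 + 60 = 155
  locker 6: 55 + 55 = 110
This matches the lower bound, so 6 is optimal.

6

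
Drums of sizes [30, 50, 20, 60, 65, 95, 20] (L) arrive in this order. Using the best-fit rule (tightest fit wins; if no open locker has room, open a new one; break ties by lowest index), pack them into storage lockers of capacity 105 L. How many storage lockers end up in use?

4

  30 → locker 1 (new)  [load 30/105]
  50 → locker 1  [load 80/105]
  20 → locker 1  [load 100/105]
  60 → locker 2 (new)  [load 60/105]
  65 → locker 3 (new)  [load 65/105]
  95 → locker 4 (new)  [load 95/105]
  20 → locker 3  [load 85/105]
4 storage lockers opened.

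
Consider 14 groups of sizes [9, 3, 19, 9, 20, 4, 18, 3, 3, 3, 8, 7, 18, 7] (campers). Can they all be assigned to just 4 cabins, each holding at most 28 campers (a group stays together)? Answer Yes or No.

Total = 131 campers; ⌈131/28⌉ = 5.
At least 5 cabins are required, but only 4 are allowed.

No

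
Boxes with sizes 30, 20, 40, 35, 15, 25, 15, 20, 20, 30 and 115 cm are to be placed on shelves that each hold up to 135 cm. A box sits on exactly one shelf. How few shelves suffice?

3

Total = 115 + 40 + 35 + 30 + 30 + 25 + 20 + 20 + 20 + 15 + 15 = 365 cm.
Lower bound: ⌈365/135⌉ = 3 shelves.
A packing using 3 shelves:
  shelf 1: 115 + 20 = 135
  shelf 2: 40 + 35 + 30 + 30 = 135
  shelf 3: 25 + 20 + 20 + 15 + 15 = 95
This matches the lower bound, so 3 is optimal.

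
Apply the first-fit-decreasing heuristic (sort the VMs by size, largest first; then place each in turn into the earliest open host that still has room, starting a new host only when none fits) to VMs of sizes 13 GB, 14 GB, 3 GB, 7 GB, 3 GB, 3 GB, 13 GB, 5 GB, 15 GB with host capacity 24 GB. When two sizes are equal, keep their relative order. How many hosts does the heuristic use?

4

Sorted descending: 15, 14, 13, 13, 7, 5, 3, 3, 3.
  15 → host 1 (new)  [load 15/24]
  14 → host 2 (new)  [load 14/24]
  13 → host 3 (new)  [load 13/24]
  13 → host 4 (new)  [load 13/24]
  7 → host 1  [load 22/24]
  5 → host 2  [load 19/24]
  3 → host 2  [load 22/24]
  3 → host 3  [load 16/24]
  3 → host 3  [load 19/24]
4 hosts opened.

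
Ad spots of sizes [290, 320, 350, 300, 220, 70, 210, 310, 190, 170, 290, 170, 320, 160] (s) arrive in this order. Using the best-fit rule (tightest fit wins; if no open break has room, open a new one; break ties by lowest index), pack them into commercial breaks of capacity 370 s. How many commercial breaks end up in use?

11

  290 → break 1 (new)  [load 290/370]
  320 → break 2 (new)  [load 320/370]
  350 → break 3 (new)  [load 350/370]
  300 → break 4 (new)  [load 300/370]
  220 → break 5 (new)  [load 220/370]
  70 → break 4  [load 370/370]
  210 → break 6 (new)  [load 210/370]
  310 → break 7 (new)  [load 310/370]
  190 → break 8 (new)  [load 190/370]
  170 → break 8  [load 360/370]
  290 → break 9 (new)  [load 290/370]
  170 → break 10 (new)  [load 170/370]
  320 → break 11 (new)  [load 320/370]
  160 → break 6  [load 370/370]
11 commercial breaks opened.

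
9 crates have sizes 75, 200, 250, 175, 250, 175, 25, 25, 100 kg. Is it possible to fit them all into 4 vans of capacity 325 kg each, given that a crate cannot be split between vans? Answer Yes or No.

Total = 1275 kg; ⌈1275/325⌉ = 4.
5 crates each exceed half the capacity and cannot share a van, forcing at least 5 vans.
At least 5 vans are required, but only 4 are allowed.

No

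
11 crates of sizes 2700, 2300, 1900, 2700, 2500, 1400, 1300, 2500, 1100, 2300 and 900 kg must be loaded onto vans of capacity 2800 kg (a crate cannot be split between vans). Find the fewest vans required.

Total = 2700 + 2700 + 2500 + 2500 + 2300 + 2300 + 1900 + 1400 + 1300 + 1100 + 900 = 21600 kg.
Lower bound: ⌈21600/2800⌉ = 8 vans.
A packing using 9 vans:
  van 1: 2700 = 2700
  van 2: 2700 = 2700
  van 3: 2500 = 2500
  van 4: 2500 = 2500
  van 5: 2300 = 2300
  van 6: 2300 = 2300
  van 7: 1900 + 900 = 2800
  van 8: 1400 + 1300 = 2700
  van 9: 1100 = 1100
No arrangement into 8 vans stays within capacity, so 9 is optimal.

9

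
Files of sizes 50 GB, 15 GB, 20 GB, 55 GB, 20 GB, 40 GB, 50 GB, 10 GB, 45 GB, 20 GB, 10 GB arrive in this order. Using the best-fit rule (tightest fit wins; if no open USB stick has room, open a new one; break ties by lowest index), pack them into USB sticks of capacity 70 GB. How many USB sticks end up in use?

  50 → USB stick 1 (new)  [load 50/70]
  15 → USB stick 1  [load 65/70]
  20 → USB stick 2 (new)  [load 20/70]
  55 → USB stick 3 (new)  [load 55/70]
  20 → USB stick 2  [load 40/70]
  40 → USB stick 4 (new)  [load 40/70]
  50 → USB stick 5 (new)  [load 50/70]
  10 → USB stick 3  [load 65/70]
  45 → USB stick 6 (new)  [load 45/70]
  20 → USB stick 5  [load 70/70]
  10 → USB stick 6  [load 55/70]
6 USB sticks opened.

6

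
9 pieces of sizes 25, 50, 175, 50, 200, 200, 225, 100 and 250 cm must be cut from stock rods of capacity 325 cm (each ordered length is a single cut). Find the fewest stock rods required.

Total = 250 + 225 + 200 + 200 + 175 + 100 + 50 + 50 + 25 = 1275 cm.
Lower bound: ⌈1275/325⌉ = 4 stock rods.
Also, 5 pieces each exceed 325/2 cm, and no two of those can share a stock rod, so at least 5 stock rods are needed.
A packing using 5 stock rods:
  stock rod 1: 250 + 50 + 25 = 325
  stock rod 2: 225 + 100 = 325
  stock rod 3: 200 + 50 = 250
  stock rod 4: 200 = 200
  stock rod 5: 175 = 175
This matches the lower bound, so 5 is optimal.

5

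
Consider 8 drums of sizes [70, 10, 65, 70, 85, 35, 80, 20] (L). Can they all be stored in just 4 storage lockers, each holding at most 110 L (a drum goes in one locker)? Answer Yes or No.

Total = 435 L; ⌈435/110⌉ = 4.
5 drums each exceed half the capacity and cannot share a locker, forcing at least 5 storage lockers.
At least 5 storage lockers are required, but only 4 are allowed.

No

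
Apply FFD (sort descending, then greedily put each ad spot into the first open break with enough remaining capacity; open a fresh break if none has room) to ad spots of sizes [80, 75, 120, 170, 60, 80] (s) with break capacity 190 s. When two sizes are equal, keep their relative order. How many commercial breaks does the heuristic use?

Sorted descending: 170, 120, 80, 80, 75, 60.
  170 → break 1 (new)  [load 170/190]
  120 → break 2 (new)  [load 120/190]
  80 → break 3 (new)  [load 80/190]
  80 → break 3  [load 160/190]
  75 → break 4 (new)  [load 75/190]
  60 → break 2  [load 180/190]
4 commercial breaks opened.

4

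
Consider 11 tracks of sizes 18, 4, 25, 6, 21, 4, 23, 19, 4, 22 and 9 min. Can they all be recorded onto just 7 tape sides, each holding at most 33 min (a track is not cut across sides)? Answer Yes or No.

A valid assignment using 6 tape sides:
  side 1: 25 + 6 = 31
  side 2: 23 + 9 = 32
  side 3: 22 + 4 + 4 = 30
  side 4: 21 + 4 = 25
  side 5: 19 = 19
  side 6: 18 = 18
That uses only 6 ≤ 7, so 7 tape sides are enough.

Yes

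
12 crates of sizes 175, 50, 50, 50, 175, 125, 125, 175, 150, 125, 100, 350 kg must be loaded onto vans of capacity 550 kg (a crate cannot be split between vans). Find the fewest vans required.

Total = 350 + 175 + 175 + 175 + 150 + 125 + 125 + 125 + 100 + 50 + 50 + 50 = 1650 kg.
Lower bound: ⌈1650/550⌉ = 3 vans.
A packing using 3 vans:
  van 1: 350 + 150 + 50 = 550
  van 2: 175 + 175 + 100 + 50 + 50 = 550
  van 3: 175 + 125 + 125 + 125 = 550
This matches the lower bound, so 3 is optimal.

3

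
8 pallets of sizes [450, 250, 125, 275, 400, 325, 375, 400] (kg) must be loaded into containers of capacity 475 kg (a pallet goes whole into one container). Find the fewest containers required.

Total = 450 + 400 + 400 + 375 + 325 + 275 + 250 + 125 = 2600 kg.
Lower bound: ⌈2600/475⌉ = 6 containers.
Also, 7 pallets each exceed 475/2 kg, and no two of those can share a container, so at least 7 containers are needed.
A packing using 7 containers:
  container 1: 450 = 450
  container 2: 400 = 400
  container 3: 400 = 400
  container 4: 375 = 375
  container 5: 325 + 125 = 450
  container 6: 275 = 275
  container 7: 250 = 250
This matches the lower bound, so 7 is optimal.

7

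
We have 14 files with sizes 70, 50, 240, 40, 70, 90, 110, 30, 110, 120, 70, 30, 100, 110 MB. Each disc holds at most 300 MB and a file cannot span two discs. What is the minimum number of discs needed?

5

Total = 240 + 120 + 110 + 110 + 110 + 100 + 90 + 70 + 70 + 70 + 50 + 40 + 30 + 30 = 1240 MB.
Lower bound: ⌈1240/300⌉ = 5 discs.
A packing using 5 discs:
  disc 1: 240 + 50 = 290
  disc 2: 120 + 110 + 70 = 300
  disc 3: 110 + 110 + 70 = 290
  disc 4: 100 + 90 + 70 + 40 = 300
  disc 5: 30 + 30 = 60
This matches the lower bound, so 5 is optimal.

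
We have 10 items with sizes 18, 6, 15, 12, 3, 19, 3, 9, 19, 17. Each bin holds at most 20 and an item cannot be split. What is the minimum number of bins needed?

7

Total = 19 + 19 + 18 + 17 + 15 + 12 + 9 + 6 + 3 + 3 = 121.
Lower bound: ⌈121/20⌉ = 7 bins.
A packing using 7 bins:
  bin 1: 19 = 19
  bin 2: 19 = 19
  bin 3: 18 = 18
  bin 4: 17 + 3 = 20
  bin 5: 15 + 3 = 18
  bin 6: 12 + 6 = 18
  bin 7: 9 = 9
This matches the lower bound, so 7 is optimal.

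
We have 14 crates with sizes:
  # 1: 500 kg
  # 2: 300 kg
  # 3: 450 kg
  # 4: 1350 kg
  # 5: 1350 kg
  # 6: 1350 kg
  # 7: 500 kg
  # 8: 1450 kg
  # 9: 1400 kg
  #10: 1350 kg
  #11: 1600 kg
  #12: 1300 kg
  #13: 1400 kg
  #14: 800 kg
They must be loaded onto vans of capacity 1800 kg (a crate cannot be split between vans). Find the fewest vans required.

10

Total = 1600 + 1450 + 1400 + 1400 + 1350 + 1350 + 1350 + 1350 + 1300 + 800 + 500 + 500 + 450 + 300 = 15100 kg.
Lower bound: ⌈15100/1800⌉ = 9 vans.
A packing using 10 vans:
  van 1: 1600 = 1600
  van 2: 1450 + 300 = 1750
  van 3: 1400 = 1400
  van 4: 1400 = 1400
  van 5: 1350 + 450 = 1800
  van 6: 1350 = 1350
  van 7: 1350 = 1350
  van 8: 1350 = 1350
  van 9: 1300 + 500 = 1800
  van 10: 800 + 500 = 1300
No arrangement into 9 vans stays within capacity, so 10 is optimal.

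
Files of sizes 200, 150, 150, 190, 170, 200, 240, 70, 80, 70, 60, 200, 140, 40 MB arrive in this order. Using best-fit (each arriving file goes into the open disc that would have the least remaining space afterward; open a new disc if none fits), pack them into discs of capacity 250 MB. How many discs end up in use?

9

  200 → disc 1 (new)  [load 200/250]
  150 → disc 2 (new)  [load 150/250]
  150 → disc 3 (new)  [load 150/250]
  190 → disc 4 (new)  [load 190/250]
  170 → disc 5 (new)  [load 170/250]
  200 → disc 6 (new)  [load 200/250]
  240 → disc 7 (new)  [load 240/250]
  70 → disc 5  [load 240/250]
  80 → disc 2  [load 230/250]
  70 → disc 3  [load 220/250]
  60 → disc 4  [load 250/250]
  200 → disc 8 (new)  [load 200/250]
  140 → disc 9 (new)  [load 140/250]
  40 → disc 1  [load 240/250]
9 discs opened.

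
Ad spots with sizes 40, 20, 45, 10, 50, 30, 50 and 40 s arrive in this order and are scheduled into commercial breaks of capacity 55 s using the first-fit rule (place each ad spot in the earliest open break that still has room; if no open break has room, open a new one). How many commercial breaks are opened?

6

  40 → break 1 (new)  [load 40/55]
  20 → break 2 (new)  [load 20/55]
  45 → break 3 (new)  [load 45/55]
  10 → break 1  [load 50/55]
  50 → break 4 (new)  [load 50/55]
  30 → break 2  [load 50/55]
  50 → break 5 (new)  [load 50/55]
  40 → break 6 (new)  [load 40/55]
6 commercial breaks opened.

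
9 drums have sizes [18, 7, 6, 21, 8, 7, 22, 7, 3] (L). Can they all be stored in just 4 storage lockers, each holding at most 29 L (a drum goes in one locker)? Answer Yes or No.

Yes

A valid assignment using 4 storage lockers:
  locker 1: 22 + 7 = 29
  locker 2: 21 + 8 = 29
  locker 3: 18 + 7 + 3 = 28
  locker 4: 7 + 6 = 13
Every load is within 29 L, so 4 storage lockers suffice.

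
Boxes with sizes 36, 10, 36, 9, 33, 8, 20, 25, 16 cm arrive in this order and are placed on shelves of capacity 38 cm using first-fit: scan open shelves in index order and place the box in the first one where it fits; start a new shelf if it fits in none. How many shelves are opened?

  36 → shelf 1 (new)  [load 36/38]
  10 → shelf 2 (new)  [load 10/38]
  36 → shelf 3 (new)  [load 36/38]
  9 → shelf 2  [load 19/38]
  33 → shelf 4 (new)  [load 33/38]
  8 → shelf 2  [load 27/38]
  20 → shelf 5 (new)  [load 20/38]
  25 → shelf 6 (new)  [load 25/38]
  16 → shelf 5  [load 36/38]
6 shelves opened.

6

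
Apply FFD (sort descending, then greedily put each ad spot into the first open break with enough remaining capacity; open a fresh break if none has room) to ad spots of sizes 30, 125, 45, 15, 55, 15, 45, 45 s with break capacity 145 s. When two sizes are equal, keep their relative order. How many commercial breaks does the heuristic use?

3

Sorted descending: 125, 55, 45, 45, 45, 30, 15, 15.
  125 → break 1 (new)  [load 125/145]
  55 → break 2 (new)  [load 55/145]
  45 → break 2  [load 100/145]
  45 → break 2  [load 145/145]
  45 → break 3 (new)  [load 45/145]
  30 → break 3  [load 75/145]
  15 → break 1  [load 140/145]
  15 → break 3  [load 90/145]
3 commercial breaks opened.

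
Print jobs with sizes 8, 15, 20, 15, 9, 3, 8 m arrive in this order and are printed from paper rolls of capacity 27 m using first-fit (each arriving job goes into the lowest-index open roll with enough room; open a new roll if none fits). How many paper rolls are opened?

4

  8 → roll 1 (new)  [load 8/27]
  15 → roll 1  [load 23/27]
  20 → roll 2 (new)  [load 20/27]
  15 → roll 3 (new)  [load 15/27]
  9 → roll 3  [load 24/27]
  3 → roll 1  [load 26/27]
  8 → roll 4 (new)  [load 8/27]
4 paper rolls opened.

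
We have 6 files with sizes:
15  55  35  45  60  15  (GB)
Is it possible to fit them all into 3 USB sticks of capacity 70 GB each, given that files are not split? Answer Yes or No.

Total = 225 GB; ⌈225/70⌉ = 4.
At least 4 USB sticks are required, but only 3 are allowed.

No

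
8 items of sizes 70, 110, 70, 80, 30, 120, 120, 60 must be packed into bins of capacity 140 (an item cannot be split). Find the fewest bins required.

Total = 120 + 120 + 110 + 80 + 70 + 70 + 60 + 30 = 660.
Lower bound: ⌈660/140⌉ = 5 bins.
A packing using 5 bins:
  bin 1: 120 = 120
  bin 2: 120 = 120
  bin 3: 110 + 30 = 140
  bin 4: 80 + 60 = 140
  bin 5: 70 + 70 = 140
This matches the lower bound, so 5 is optimal.

5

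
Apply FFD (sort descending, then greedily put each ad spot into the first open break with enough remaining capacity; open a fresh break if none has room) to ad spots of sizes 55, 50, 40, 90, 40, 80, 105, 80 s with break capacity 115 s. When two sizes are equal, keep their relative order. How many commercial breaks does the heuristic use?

Sorted descending: 105, 90, 80, 80, 55, 50, 40, 40.
  105 → break 1 (new)  [load 105/115]
  90 → break 2 (new)  [load 90/115]
  80 → break 3 (new)  [load 80/115]
  80 → break 4 (new)  [load 80/115]
  55 → break 5 (new)  [load 55/115]
  50 → break 5  [load 105/115]
  40 → break 6 (new)  [load 40/115]
  40 → break 6  [load 80/115]
6 commercial breaks opened.

6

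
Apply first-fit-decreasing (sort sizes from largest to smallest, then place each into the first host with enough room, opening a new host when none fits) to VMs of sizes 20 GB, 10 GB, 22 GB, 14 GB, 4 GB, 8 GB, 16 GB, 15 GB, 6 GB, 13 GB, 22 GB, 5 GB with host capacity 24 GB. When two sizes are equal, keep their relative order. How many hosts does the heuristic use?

7

Sorted descending: 22, 22, 20, 16, 15, 14, 13, 10, 8, 6, 5, 4.
  22 → host 1 (new)  [load 22/24]
  22 → host 2 (new)  [load 22/24]
  20 → host 3 (new)  [load 20/24]
  16 → host 4 (new)  [load 16/24]
  15 → host 5 (new)  [load 15/24]
  14 → host 6 (new)  [load 14/24]
  13 → host 7 (new)  [load 13/24]
  10 → host 6  [load 24/24]
  8 → host 4  [load 24/24]
  6 → host 5  [load 21/24]
  5 → host 7  [load 18/24]
  4 → host 3  [load 24/24]
7 hosts opened.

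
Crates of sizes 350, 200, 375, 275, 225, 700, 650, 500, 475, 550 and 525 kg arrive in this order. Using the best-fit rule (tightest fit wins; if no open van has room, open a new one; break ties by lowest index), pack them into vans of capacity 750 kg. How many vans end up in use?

8

  350 → van 1 (new)  [load 350/750]
  200 → van 1  [load 550/750]
  375 → van 2 (new)  [load 375/750]
  275 → van 2  [load 650/750]
  225 → van 3 (new)  [load 225/750]
  700 → van 4 (new)  [load 700/750]
  650 → van 5 (new)  [load 650/750]
  500 → van 3  [load 725/750]
  475 → van 6 (new)  [load 475/750]
  550 → van 7 (new)  [load 550/750]
  525 → van 8 (new)  [load 525/750]
8 vans opened.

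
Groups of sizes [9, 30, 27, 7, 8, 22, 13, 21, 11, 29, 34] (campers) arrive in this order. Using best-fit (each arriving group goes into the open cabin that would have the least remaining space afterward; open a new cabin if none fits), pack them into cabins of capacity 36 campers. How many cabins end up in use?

7

  9 → cabin 1 (new)  [load 9/36]
  30 → cabin 2 (new)  [load 30/36]
  27 → cabin 1  [load 36/36]
  7 → cabin 3 (new)  [load 7/36]
  8 → cabin 3  [load 15/36]
  22 → cabin 4 (new)  [load 22/36]
  13 → cabin 4  [load 35/36]
  21 → cabin 3  [load 36/36]
  11 → cabin 5 (new)  [load 11/36]
  29 → cabin 6 (new)  [load 29/36]
  34 → cabin 7 (new)  [load 34/36]
7 cabins opened.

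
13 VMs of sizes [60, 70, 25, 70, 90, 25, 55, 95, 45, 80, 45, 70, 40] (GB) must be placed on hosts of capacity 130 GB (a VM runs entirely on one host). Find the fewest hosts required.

7

Total = 95 + 90 + 80 + 70 + 70 + 70 + 60 + 55 + 45 + 45 + 40 + 25 + 25 = 770 GB.
Lower bound: ⌈770/130⌉ = 6 hosts.
A packing using 7 hosts:
  host 1: 95 + 25 = 120
  host 2: 90 + 40 = 130
  host 3: 80 + 45 = 125
  host 4: 70 + 60 = 130
  host 5: 70 + 55 = 125
  host 6: 70 + 45 = 115
  host 7: 25 = 25
No arrangement into 6 hosts stays within capacity, so 7 is optimal.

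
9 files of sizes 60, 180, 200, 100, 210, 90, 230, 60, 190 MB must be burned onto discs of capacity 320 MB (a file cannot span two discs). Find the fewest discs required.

5

Total = 230 + 210 + 200 + 190 + 180 + 100 + 90 + 60 + 60 = 1320 MB.
Lower bound: ⌈1320/320⌉ = 5 discs.
A packing using 5 discs:
  disc 1: 230 + 90 = 320
  disc 2: 210 + 100 = 310
  disc 3: 200 + 60 + 60 = 320
  disc 4: 190 = 190
  disc 5: 180 = 180
This matches the lower bound, so 5 is optimal.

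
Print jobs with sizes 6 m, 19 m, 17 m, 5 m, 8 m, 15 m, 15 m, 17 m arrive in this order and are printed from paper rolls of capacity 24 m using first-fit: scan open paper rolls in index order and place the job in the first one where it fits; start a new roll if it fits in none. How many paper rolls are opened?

  6 → roll 1 (new)  [load 6/24]
  19 → roll 2 (new)  [load 19/24]
  17 → roll 1  [load 23/24]
  5 → roll 2  [load 24/24]
  8 → roll 3 (new)  [load 8/24]
  15 → roll 3  [load 23/24]
  15 → roll 4 (new)  [load 15/24]
  17 → roll 5 (new)  [load 17/24]
5 paper rolls opened.

5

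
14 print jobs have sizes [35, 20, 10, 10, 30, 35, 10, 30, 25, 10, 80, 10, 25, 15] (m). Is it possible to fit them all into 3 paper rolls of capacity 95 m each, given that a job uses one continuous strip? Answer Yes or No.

No

Total = 345 m; ⌈345/95⌉ = 4.
At least 4 paper rolls are required, but only 3 are allowed.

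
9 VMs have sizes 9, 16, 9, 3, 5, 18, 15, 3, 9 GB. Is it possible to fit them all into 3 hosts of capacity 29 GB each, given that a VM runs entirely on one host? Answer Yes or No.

Total = 87 GB; ⌈87/29⌉ = 3.
The bound of 3 does not rule out 3, but exhaustive search shows no assignment into 3 hosts of capacity 29 GB exists — the minimum is 4.

No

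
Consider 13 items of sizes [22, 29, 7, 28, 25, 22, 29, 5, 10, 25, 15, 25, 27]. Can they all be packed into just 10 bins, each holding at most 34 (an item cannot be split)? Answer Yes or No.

A valid assignment using 10 bins:
  bin 1: 29 + 5 = 34
  bin 2: 29 = 29
  bin 3: 28 = 28
  bin 4: 27 + 7 = 34
  bin 5: 25 = 25
  bin 6: 25 = 25
  bin 7: 25 = 25
  bin 8: 22 + 10 = 32
  bin 9: 22 = 22
  bin 10: 15 = 15
Every load is within 34, so 10 bins suffice.

Yes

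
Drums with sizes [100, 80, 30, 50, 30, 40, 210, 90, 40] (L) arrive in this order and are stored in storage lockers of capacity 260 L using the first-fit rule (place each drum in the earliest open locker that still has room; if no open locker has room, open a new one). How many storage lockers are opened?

3

  100 → locker 1 (new)  [load 100/260]
  80 → locker 1  [load 180/260]
  30 → locker 1  [load 210/260]
  50 → locker 1  [load 260/260]
  30 → locker 2 (new)  [load 30/260]
  40 → locker 2  [load 70/260]
  210 → locker 3 (new)  [load 210/260]
  90 → locker 2  [load 160/260]
  40 → locker 2  [load 200/260]
3 storage lockers opened.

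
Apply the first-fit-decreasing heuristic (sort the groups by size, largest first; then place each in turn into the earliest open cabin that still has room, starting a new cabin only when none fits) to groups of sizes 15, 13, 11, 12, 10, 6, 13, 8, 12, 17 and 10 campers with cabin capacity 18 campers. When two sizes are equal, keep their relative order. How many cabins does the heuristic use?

Sorted descending: 17, 15, 13, 13, 12, 12, 11, 10, 10, 8, 6.
  17 → cabin 1 (new)  [load 17/18]
  15 → cabin 2 (new)  [load 15/18]
  13 → cabin 3 (new)  [load 13/18]
  13 → cabin 4 (new)  [load 13/18]
  12 → cabin 5 (new)  [load 12/18]
  12 → cabin 6 (new)  [load 12/18]
  11 → cabin 7 (new)  [load 11/18]
  10 → cabin 8 (new)  [load 10/18]
  10 → cabin 9 (new)  [load 10/18]
  8 → cabin 8  [load 18/18]
  6 → cabin 5  [load 18/18]
9 cabins opened.

9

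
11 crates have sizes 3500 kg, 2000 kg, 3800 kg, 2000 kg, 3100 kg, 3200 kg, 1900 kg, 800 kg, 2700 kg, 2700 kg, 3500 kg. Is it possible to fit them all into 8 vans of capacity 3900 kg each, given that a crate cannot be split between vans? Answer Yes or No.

Total = 29200 kg; ⌈29200/3900⌉ = 8.
9 crates each exceed half the capacity and cannot share a van, forcing at least 9 vans.
At least 9 vans are required, but only 8 are allowed.

No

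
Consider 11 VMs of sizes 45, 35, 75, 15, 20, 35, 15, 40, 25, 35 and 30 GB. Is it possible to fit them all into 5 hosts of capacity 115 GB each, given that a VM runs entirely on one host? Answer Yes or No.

Yes

A valid assignment using 4 hosts:
  host 1: 75 + 40 = 115
  host 2: 45 + 35 + 35 = 115
  host 3: 35 + 30 + 25 + 20 = 110
  host 4: 15 + 15 = 30
That uses only 4 ≤ 5, so 5 hosts are enough.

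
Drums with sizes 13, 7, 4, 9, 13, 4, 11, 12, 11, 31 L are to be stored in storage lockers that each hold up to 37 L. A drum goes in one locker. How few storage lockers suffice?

Total = 31 + 13 + 13 + 12 + 11 + 11 + 9 + 7 + 4 + 4 = 115 L.
Lower bound: ⌈115/37⌉ = 4 storage lockers.
A packing using 4 storage lockers:
  locker 1: 31 + 4 = 35
  locker 2: 13 + 13 + 11 = 37
  locker 3: 12 + 11 + 9 + 4 = 36
  locker 4: 7 = 7
This matches the lower bound, so 4 is optimal.

4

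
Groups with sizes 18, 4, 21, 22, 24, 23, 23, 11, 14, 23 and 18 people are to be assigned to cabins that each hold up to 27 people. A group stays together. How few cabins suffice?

9

Total = 24 + 23 + 23 + 23 + 22 + 21 + 18 + 18 + 14 + 11 + 4 = 201 people.
Lower bound: ⌈201/27⌉ = 8 cabins.
Also, 9 groups each exceed 27/2 people, and no two of those can share a cabin, so at least 9 cabins are needed.
A packing using 9 cabins:
  cabin 1: 24 = 24
  cabin 2: 23 + 4 = 27
  cabin 3: 23 = 23
  cabin 4: 23 = 23
  cabin 5: 22 = 22
  cabin 6: 21 = 21
  cabin 7: 18 = 18
  cabin 8: 18 = 18
  cabin 9: 14 + 11 = 25
This matches the lower bound, so 9 is optimal.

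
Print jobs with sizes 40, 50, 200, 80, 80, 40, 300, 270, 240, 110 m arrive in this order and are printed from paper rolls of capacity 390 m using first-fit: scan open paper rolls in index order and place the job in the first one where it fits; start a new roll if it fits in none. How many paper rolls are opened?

  40 → roll 1 (new)  [load 40/390]
  50 → roll 1  [load 90/390]
  200 → roll 1  [load 290/390]
  80 → roll 1  [load 370/390]
  80 → roll 2 (new)  [load 80/390]
  40 → roll 2  [load 120/390]
  300 → roll 3 (new)  [load 300/390]
  270 → roll 2  [load 390/390]
  240 → roll 4 (new)  [load 240/390]
  110 → roll 4  [load 350/390]
4 paper rolls opened.

4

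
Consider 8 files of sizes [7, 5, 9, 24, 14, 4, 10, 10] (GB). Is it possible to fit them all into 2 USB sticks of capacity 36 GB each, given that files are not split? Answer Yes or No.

No

Total = 83 GB; ⌈83/36⌉ = 3.
At least 3 USB sticks are required, but only 2 are allowed.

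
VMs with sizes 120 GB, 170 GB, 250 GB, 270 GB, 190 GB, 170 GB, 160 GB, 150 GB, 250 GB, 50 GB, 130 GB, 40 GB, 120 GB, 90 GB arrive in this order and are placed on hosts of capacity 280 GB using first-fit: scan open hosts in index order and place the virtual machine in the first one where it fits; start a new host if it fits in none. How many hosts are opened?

  120 → host 1 (new)  [load 120/280]
  170 → host 2 (new)  [load 170/280]
  250 → host 3 (new)  [load 250/280]
  270 → host 4 (new)  [load 270/280]
  190 → host 5 (new)  [load 190/280]
  170 → host 6 (new)  [load 170/280]
  160 → host 1  [load 280/280]
  150 → host 7 (new)  [load 150/280]
  250 → host 8 (new)  [load 250/280]
  50 → host 2  [load 220/280]
  130 → host 7  [load 280/280]
  40 → host 2  [load 260/280]
  120 → host 9 (new)  [load 120/280]
  90 → host 5  [load 280/280]
9 hosts opened.

9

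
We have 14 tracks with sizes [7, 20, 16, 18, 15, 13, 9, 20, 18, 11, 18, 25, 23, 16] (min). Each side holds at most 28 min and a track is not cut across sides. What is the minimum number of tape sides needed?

10

Total = 25 + 23 + 20 + 20 + 18 + 18 + 18 + 16 + 16 + 15 + 13 + 11 + 9 + 7 = 229 min.
Lower bound: ⌈229/28⌉ = 9 tape sides.
Also, 10 tracks each exceed 14 min, and no two of those can share a side, so at least 10 tape sides are needed.
A packing using 10 tape sides:
  side 1: 25 = 25
  side 2: 23 = 23
  side 3: 20 + 7 = 27
  side 4: 20 = 20
  side 5: 18 + 9 = 27
  side 6: 18 = 18
  side 7: 18 = 18
  side 8: 16 + 11 = 27
  side 9: 16 = 16
  side 10: 15 + 13 = 28
This matches the lower bound, so 10 is optimal.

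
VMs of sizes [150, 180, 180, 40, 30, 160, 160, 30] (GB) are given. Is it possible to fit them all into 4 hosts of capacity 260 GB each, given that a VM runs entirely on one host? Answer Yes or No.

No

Total = 930 GB; ⌈930/260⌉ = 4.
5 VMs each exceed half the capacity and cannot share a host, forcing at least 5 hosts.
At least 5 hosts are required, but only 4 are allowed.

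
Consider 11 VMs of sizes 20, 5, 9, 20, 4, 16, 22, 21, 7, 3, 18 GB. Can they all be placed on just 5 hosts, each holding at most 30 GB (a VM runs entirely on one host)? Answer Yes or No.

Total = 145 GB; ⌈145/30⌉ = 5.
6 VMs each exceed half the capacity and cannot share a host, forcing at least 6 hosts.
At least 6 hosts are required, but only 5 are allowed.

No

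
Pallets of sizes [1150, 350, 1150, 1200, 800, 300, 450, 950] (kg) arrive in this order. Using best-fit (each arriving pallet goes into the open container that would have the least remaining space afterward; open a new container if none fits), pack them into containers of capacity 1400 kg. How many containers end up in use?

6

  1150 → container 1 (new)  [load 1150/1400]
  350 → container 2 (new)  [load 350/1400]
  1150 → container 3 (new)  [load 1150/1400]
  1200 → container 4 (new)  [load 1200/1400]
  800 → container 2  [load 1150/1400]
  300 → container 5 (new)  [load 300/1400]
  450 → container 5  [load 750/1400]
  950 → container 6 (new)  [load 950/1400]
6 containers opened.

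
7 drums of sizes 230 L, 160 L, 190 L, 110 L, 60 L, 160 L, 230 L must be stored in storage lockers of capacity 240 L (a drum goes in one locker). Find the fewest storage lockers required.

6

Total = 230 + 230 + 190 + 160 + 160 + 110 + 60 = 1140 L.
Lower bound: ⌈1140/240⌉ = 5 storage lockers.
A packing using 6 storage lockers:
  locker 1: 230 = 230
  locker 2: 230 = 230
  locker 3: 190 = 190
  locker 4: 160 + 60 = 220
  locker 5: 160 = 160
  locker 6: 110 = 110
No arrangement into 5 storage lockers stays within capacity, so 6 is optimal.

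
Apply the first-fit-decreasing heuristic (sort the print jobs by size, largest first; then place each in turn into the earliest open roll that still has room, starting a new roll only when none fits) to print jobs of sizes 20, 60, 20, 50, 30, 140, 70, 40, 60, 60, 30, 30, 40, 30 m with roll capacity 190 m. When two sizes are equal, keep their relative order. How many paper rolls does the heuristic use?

Sorted descending: 140, 70, 60, 60, 60, 50, 40, 40, 30, 30, 30, 30, 20, 20.
  140 → roll 1 (new)  [load 140/190]
  70 → roll 2 (new)  [load 70/190]
  60 → roll 2  [load 130/190]
  60 → roll 2  [load 190/190]
  60 → roll 3 (new)  [load 60/190]
  50 → roll 1  [load 190/190]
  40 → roll 3  [load 100/190]
  40 → roll 3  [load 140/190]
  30 → roll 3  [load 170/190]
  30 → roll 4 (new)  [load 30/190]
  30 → roll 4  [load 60/190]
  30 → roll 4  [load 90/190]
  20 → roll 3  [load 190/190]
  20 → roll 4  [load 110/190]
4 paper rolls opened.

4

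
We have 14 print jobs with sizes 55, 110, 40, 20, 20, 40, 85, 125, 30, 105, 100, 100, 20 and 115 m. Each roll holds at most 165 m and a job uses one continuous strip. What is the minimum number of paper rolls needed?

7

Total = 125 + 115 + 110 + 105 + 100 + 100 + 85 + 55 + 40 + 40 + 30 + 20 + 20 + 20 = 965 m.
Lower bound: ⌈965/165⌉ = 6 paper rolls.
Also, 7 print jobs each exceed 165/2 m, and no two of those can share a roll, so at least 7 paper rolls are needed.
A packing using 7 paper rolls:
  roll 1: 125 + 40 = 165
  roll 2: 115 + 40 = 155
  roll 3: 110 + 55 = 165
  roll 4: 105 + 30 + 20 = 155
  roll 5: 100 + 20 + 20 = 140
  roll 6: 100 = 100
  roll 7: 85 = 85
This matches the lower bound, so 7 is optimal.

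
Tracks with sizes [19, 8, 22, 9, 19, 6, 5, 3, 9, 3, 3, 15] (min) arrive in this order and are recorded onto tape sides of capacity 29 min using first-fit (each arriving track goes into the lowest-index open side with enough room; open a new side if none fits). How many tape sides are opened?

5

  19 → side 1 (new)  [load 19/29]
  8 → side 1  [load 27/29]
  22 → side 2 (new)  [load 22/29]
  9 → side 3 (new)  [load 9/29]
  19 → side 3  [load 28/29]
  6 → side 2  [load 28/29]
  5 → side 4 (new)  [load 5/29]
  3 → side 4  [load 8/29]
  9 → side 4  [load 17/29]
  3 → side 4  [load 20/29]
  3 → side 4  [load 23/29]
  15 → side 5 (new)  [load 15/29]
5 tape sides opened.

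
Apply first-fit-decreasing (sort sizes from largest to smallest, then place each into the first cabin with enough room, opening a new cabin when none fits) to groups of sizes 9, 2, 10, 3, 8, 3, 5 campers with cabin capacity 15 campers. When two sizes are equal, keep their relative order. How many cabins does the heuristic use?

Sorted descending: 10, 9, 8, 5, 3, 3, 2.
  10 → cabin 1 (new)  [load 10/15]
  9 → cabin 2 (new)  [load 9/15]
  8 → cabin 3 (new)  [load 8/15]
  5 → cabin 1  [load 15/15]
  3 → cabin 2  [load 12/15]
  3 → cabin 2  [load 15/15]
  2 → cabin 3  [load 10/15]
3 cabins opened.

3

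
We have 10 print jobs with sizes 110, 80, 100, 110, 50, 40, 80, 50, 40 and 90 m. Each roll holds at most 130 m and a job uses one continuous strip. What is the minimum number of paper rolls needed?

Total = 110 + 110 + 100 + 90 + 80 + 80 + 50 + 50 + 40 + 40 = 750 m.
Lower bound: ⌈750/130⌉ = 6 paper rolls.
A packing using 7 paper rolls:
  roll 1: 110 = 110
  roll 2: 110 = 110
  roll 3: 100 = 100
  roll 4: 90 + 40 = 130
  roll 5: 80 + 50 = 130
  roll 6: 80 + 50 = 130
  roll 7: 40 = 40
No arrangement into 6 paper rolls stays within capacity, so 7 is optimal.

7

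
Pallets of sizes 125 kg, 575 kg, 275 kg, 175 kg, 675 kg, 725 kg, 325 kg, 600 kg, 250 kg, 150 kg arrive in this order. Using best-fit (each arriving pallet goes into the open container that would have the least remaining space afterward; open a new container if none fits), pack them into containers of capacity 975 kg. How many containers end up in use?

  125 → container 1 (new)  [load 125/975]
  575 → container 1  [load 700/975]
  275 → container 1  [load 975/975]
  175 → container 2 (new)  [load 175/975]
  675 → container 2  [load 850/975]
  725 → container 3 (new)  [load 725/975]
  325 → container 4 (new)  [load 325/975]
  600 → container 4  [load 925/975]
  250 → container 3  [load 975/975]
  150 → container 5 (new)  [load 150/975]
5 containers opened.

5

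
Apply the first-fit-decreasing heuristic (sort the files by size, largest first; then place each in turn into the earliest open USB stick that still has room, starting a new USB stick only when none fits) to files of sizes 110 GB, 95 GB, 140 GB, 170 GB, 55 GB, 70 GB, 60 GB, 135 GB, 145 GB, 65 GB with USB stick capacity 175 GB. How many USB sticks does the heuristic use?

Sorted descending: 170, 145, 140, 135, 110, 95, 70, 65, 60, 55.
  170 → USB stick 1 (new)  [load 170/175]
  145 → USB stick 2 (new)  [load 145/175]
  140 → USB stick 3 (new)  [load 140/175]
  135 → USB stick 4 (new)  [load 135/175]
  110 → USB stick 5 (new)  [load 110/175]
  95 → USB stick 6 (new)  [load 95/175]
  70 → USB stick 6  [load 165/175]
  65 → USB stick 5  [load 175/175]
  60 → USB stick 7 (new)  [load 60/175]
  55 → USB stick 7  [load 115/175]
7 USB sticks opened.

7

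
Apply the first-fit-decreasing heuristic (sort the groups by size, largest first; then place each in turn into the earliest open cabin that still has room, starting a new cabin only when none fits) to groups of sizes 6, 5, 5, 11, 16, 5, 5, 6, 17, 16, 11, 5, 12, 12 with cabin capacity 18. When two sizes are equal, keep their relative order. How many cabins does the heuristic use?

8

Sorted descending: 17, 16, 16, 12, 12, 11, 11, 6, 6, 5, 5, 5, 5, 5.
  17 → cabin 1 (new)  [load 17/18]
  16 → cabin 2 (new)  [load 16/18]
  16 → cabin 3 (new)  [load 16/18]
  12 → cabin 4 (new)  [load 12/18]
  12 → cabin 5 (new)  [load 12/18]
  11 → cabin 6 (new)  [load 11/18]
  11 → cabin 7 (new)  [load 11/18]
  6 → cabin 4  [load 18/18]
  6 → cabin 5  [load 18/18]
  5 → cabin 6  [load 16/18]
  5 → cabin 7  [load 16/18]
  5 → cabin 8 (new)  [load 5/18]
  5 → cabin 8  [load 10/18]
  5 → cabin 8  [load 15/18]
8 cabins opened.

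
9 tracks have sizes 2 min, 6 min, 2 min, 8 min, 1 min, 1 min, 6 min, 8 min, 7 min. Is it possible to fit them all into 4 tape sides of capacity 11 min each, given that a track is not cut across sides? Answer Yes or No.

No

Total = 41 min; ⌈41/11⌉ = 4.
5 tracks each exceed half the capacity and cannot share a side, forcing at least 5 tape sides.
At least 5 tape sides are required, but only 4 are allowed.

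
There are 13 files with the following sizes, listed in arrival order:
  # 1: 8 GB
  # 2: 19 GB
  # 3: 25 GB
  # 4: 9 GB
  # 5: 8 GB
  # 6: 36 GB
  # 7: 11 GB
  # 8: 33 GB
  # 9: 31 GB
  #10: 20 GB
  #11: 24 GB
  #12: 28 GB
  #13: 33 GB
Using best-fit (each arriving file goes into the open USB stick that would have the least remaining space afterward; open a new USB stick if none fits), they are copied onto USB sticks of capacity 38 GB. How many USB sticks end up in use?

  8 → USB stick 1 (new)  [load 8/38]
  19 → USB stick 1  [load 27/38]
  25 → USB stick 2 (new)  [load 25/38]
  9 → USB stick 1  [load 36/38]
  8 → USB stick 2  [load 33/38]
  36 → USB stick 3 (new)  [load 36/38]
  11 → USB stick 4 (new)  [load 11/38]
  33 → USB stick 5 (new)  [load 33/38]
  31 → USB stick 6 (new)  [load 31/38]
  20 → USB stick 4  [load 31/38]
  24 → USB stick 7 (new)  [load 24/38]
  28 → USB stick 8 (new)  [load 28/38]
  33 → USB stick 9 (new)  [load 33/38]
9 USB sticks opened.

9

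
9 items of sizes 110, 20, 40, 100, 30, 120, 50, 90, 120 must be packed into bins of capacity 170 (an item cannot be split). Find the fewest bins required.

Total = 120 + 120 + 110 + 100 + 90 + 50 + 40 + 30 + 20 = 680.
Lower bound: ⌈680/170⌉ = 4 bins.
Also, 5 items each exceed 85, and no two of those can share a bin, so at least 5 bins are needed.
A packing using 5 bins:
  bin 1: 120 + 50 = 170
  bin 2: 120 + 40 = 160
  bin 3: 110 + 30 + 20 = 160
  bin 4: 100 = 100
  bin 5: 90 = 90
This matches the lower bound, so 5 is optimal.

5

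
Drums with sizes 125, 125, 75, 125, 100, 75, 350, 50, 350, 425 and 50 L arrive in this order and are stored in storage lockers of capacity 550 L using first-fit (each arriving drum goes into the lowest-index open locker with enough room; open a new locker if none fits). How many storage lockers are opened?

4

  125 → locker 1 (new)  [load 125/550]
  125 → locker 1  [load 250/550]
  75 → locker 1  [load 325/550]
  125 → locker 1  [load 450/550]
  100 → locker 1  [load 550/550]
  75 → locker 2 (new)  [load 75/550]
  350 → locker 2  [load 425/550]
  50 → locker 2  [load 475/550]
  350 → locker 3 (new)  [load 350/550]
  425 → locker 4 (new)  [load 425/550]
  50 → locker 2  [load 525/550]
4 storage lockers opened.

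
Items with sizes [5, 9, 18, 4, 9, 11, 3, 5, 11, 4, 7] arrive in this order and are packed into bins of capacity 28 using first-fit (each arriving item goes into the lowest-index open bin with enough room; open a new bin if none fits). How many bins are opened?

  5 → bin 1 (new)  [load 5/28]
  9 → bin 1  [load 14/28]
  18 → bin 2 (new)  [load 18/28]
  4 → bin 1  [load 18/28]
  9 → bin 1  [load 27/28]
  11 → bin 3 (new)  [load 11/28]
  3 → bin 2  [load 21/28]
  5 → bin 2  [load 26/28]
  11 → bin 3  [load 22/28]
  4 → bin 3  [load 26/28]
  7 → bin 4 (new)  [load 7/28]
4 bins opened.

4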